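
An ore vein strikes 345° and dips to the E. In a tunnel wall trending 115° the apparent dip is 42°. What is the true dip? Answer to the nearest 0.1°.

49.6°

The section is 50° from the strike.
tan(true dip) = tan 42° / sin 50° = 1.1754
true dip = arctan 1.1754 = 49.61°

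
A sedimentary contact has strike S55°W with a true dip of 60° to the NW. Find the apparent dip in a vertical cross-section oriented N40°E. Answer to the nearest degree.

24°

Angle between strike (S55°W) and section (N40°E): β = 15°.
tan α = tan 60° × sin 15° = 1.7321 × 0.2588 = 0.4483
α = arctan(0.4483) = 24.15°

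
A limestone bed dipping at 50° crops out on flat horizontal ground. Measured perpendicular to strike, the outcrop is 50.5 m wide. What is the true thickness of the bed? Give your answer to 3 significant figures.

True thickness t = w · sin(dip) = 50.5 × sin 50°
t = 50.5 × 0.7660 = 38.685 m

38.7 m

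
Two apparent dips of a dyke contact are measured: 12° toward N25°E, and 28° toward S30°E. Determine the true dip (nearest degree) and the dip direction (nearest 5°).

true dip 40°, dip direction 100°

Each apparent-dip line lies in the plane. As unit vectors (x east, y north, z up), v₁ plunges 12°→N25°E and v₂ plunges 28°→S30°E.
Cross product v₁ × v₂ gives the pole to the plane: n ∝ (0.575, -0.102, 0.707).
True dip = arccos(n_z / |n|) = arccos(0.7711) = 39.5°.
Dip direction = atan2(0.575, -0.102) = 100° (azimuth of n's horizontal projection).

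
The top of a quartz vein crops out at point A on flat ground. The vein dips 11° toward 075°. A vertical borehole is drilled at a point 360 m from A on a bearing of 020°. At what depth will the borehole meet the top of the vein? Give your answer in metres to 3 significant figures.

40.1 m

The hole lies 55° from the dip direction, so the down-dip offset is 360 × cos 55° = 206.49 m.
Depth = down-dip offset × tan(dip) = 206.49 × tan 11° = 206.49 × 0.1944
Depth = 40.14 m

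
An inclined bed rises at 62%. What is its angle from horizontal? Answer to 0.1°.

tan θ = 62/100 = 0.6200
θ = arctan(0.6200) = 31.80°

31.8°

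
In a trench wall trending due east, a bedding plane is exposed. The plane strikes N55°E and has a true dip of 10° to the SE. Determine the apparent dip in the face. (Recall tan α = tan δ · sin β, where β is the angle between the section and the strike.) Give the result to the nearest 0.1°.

5.8°

The section lies 35° from the strike.
tan α = tan 10° × sin 35° = 0.1763 × 0.5736 = 0.1011
α = arctan(0.1011) = 5.78°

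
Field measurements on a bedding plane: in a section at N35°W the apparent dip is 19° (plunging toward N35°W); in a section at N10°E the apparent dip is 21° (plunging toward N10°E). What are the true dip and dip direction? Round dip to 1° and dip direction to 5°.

Represent each trace as a vector plunging at its apparent dip toward its trend (east-north-up frame): v₁ = (-0.542, 0.775, -0.326), v₂ = (0.162, 0.919, -0.358).
The plane normal is n = v₁ × v₂ ∝ (-0.022, 0.247, 0.624).
True dip = arccos(n_z / |n|) = arccos(0.9293) = 21.7°.
Dip direction = atan2(-0.022, 0.247) = 355° (azimuth of n's horizontal projection).

true dip 22°, dip direction 355°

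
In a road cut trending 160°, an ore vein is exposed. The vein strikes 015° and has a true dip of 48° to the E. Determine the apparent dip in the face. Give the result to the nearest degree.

The section lies 35° from the strike.
tan α = tan 48° × sin 35° = 1.1106 × 0.5736 = 0.6370
apparent dip = arctan 0.6370 = 32.50°

32°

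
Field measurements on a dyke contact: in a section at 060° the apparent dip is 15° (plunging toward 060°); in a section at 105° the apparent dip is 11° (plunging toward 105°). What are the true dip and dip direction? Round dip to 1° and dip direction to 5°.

The two traces are lines in the plane: v₁ = (sin 60°·cos 15°, cos 60°·cos 15°, −sin 15°), v₂ = (sin 105°·cos 11°, cos 105°·cos 11°, −sin 11°).
Cross product v₁ × v₂ gives the pole to the plane: n ∝ (0.158, 0.086, 0.670).
True dip = arccos(n_z / |n|) = arccos(0.9659) = 15.0°.
The horizontal component of n points toward azimuth atan2(n_x, n_y) = 61°, the dip direction.

true dip 15°, dip direction 060°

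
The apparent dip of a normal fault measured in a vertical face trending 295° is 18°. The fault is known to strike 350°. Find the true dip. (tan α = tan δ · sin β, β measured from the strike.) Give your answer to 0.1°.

The section is 55° from the strike.
tan(true dip) = tan 18° / sin 55° = 0.3967
true dip = arctan 0.3967 = 21.64°

21.6°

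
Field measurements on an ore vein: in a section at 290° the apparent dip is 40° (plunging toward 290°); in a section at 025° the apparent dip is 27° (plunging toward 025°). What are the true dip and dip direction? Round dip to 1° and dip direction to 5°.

Represent each trace as a vector plunging at its apparent dip toward its trend (east-north-up frame): v₁ = (-0.720, 0.262, -0.643), v₂ = (0.377, 0.808, -0.454).
The plane normal is n = v₁ × v₂ ∝ (-0.400, 0.569, 0.680).
tan δ = √(n_x²+n_y²)/n_z = 0.695/0.680, so δ = 45.6°.
Dip direction = atan2(-0.400, 0.569) = 325° (azimuth of n's horizontal projection).

true dip 46°, dip direction 325°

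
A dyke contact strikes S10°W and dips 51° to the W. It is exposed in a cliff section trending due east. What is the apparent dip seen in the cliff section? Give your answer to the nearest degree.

51°

The strike is S10°W and the section trends due east; the acute angle between them is β = 80°.
tan(apparent dip) = tan 51° · sin 80° = 1.2161
α = arctan(1.2161) = 50.57°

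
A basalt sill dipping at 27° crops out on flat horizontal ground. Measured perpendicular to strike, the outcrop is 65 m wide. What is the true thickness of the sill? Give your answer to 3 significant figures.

True thickness t = w · sin(dip) = 65 × sin 27°
t = 65 × 0.4540 = 29.509 m

29.5 m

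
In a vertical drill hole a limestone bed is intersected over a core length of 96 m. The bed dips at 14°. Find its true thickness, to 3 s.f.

True thickness t = h · cos(dip) = 96 × cos 14°
t = 96 × 0.9703 = 93.148 m

93.1 m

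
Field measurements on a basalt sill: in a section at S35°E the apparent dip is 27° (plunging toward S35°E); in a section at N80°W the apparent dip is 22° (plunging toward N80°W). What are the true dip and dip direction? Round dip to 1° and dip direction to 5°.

true dip 50°, dip direction 210°

Represent each trace as a vector plunging at its apparent dip toward its trend (east-north-up frame): v₁ = (0.511, -0.730, -0.454), v₂ = (-0.913, 0.161, -0.375).
The plane normal is n = v₁ × v₂ ∝ (-0.347, -0.606, 0.584).
Dip δ = arctan(|n_h|/n_z) = arctan(0.698/0.584) = 50.1°.
Dip direction = azimuth of (n_x, n_y) = atan2(-0.347, -0.606) = 210°.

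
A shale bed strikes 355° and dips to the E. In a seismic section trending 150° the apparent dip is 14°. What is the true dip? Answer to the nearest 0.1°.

30.5°

The section is 25° from the strike.
tan(true dip) = tan 14° / sin 25° = 0.5900
δ = arctan(0.5900) = 30.54°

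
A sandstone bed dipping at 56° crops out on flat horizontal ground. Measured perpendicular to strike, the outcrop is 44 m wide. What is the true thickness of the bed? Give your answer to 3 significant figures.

True thickness t = w · sin(dip) = 44 × sin 56°
t = 44 × 0.8290 = 36.478 m

36.5 m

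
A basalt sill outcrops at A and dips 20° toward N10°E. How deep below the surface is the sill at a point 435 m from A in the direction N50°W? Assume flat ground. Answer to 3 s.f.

The hole lies 60° from the dip direction, so the down-dip offset is 435 × cos 60° = 217.50 m.
Depth = down-dip offset × tan(dip) = 217.50 × tan 20° = 217.50 × 0.3640
Depth = 79.16 m

79.2 m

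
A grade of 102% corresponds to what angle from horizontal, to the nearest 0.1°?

tan θ = 102/100 = 1.0200
θ = arctan(1.0200) = 45.57°

45.6°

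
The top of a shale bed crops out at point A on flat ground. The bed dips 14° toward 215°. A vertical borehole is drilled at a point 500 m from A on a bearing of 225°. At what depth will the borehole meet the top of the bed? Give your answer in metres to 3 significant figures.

The hole lies 10° from the dip direction, so the down-dip offset is 500 × cos 10° = 492.40 m.
Depth = down-dip offset × tan(dip) = 492.40 × tan 14° = 492.40 × 0.2493
Depth = 122.77 m

123 m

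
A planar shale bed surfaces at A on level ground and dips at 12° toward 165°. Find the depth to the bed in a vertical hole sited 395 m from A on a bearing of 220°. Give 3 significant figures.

48.2 m

The hole lies 55° from the dip direction, so the down-dip offset is 395 × cos 55° = 226.56 m.
Depth = down-dip offset × tan(dip) = 226.56 × tan 12° = 226.56 × 0.2126
Depth = 48.16 m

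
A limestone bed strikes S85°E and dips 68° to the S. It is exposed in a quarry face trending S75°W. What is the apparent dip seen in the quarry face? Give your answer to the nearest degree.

40°

The section lies 20° from the strike.
tan(apparent dip) = tan 68° · sin 20° = 0.8465
apparent dip = arctan 0.8465 = 40.25°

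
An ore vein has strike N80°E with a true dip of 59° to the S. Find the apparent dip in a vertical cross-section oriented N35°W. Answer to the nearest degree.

56°

The strike is N80°E and the section trends N35°W; the acute angle between them is β = 65°.
tan(apparent dip) = tan 59° · sin 65° = 1.5083
apparent dip = arctan 1.5083 = 56.46°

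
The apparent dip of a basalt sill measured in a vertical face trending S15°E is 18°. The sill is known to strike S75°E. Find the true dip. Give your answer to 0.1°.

20.6°

β = acute angle between strike S75°E and section S15°E = 60°.
tan δ = tan α / sin β = tan 18° / sin 60° = 0.3249 / 0.8660 = 0.3752
true dip = arctan 0.3752 = 20.57°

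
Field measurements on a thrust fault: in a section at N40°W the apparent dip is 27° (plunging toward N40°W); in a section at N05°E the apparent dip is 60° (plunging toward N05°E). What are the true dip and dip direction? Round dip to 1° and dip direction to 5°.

Each apparent-dip line lies in the plane. As unit vectors (x east, y north, z up), v₁ plunges 27°→N40°W and v₂ plunges 60°→N05°E.
Cross product v₁ × v₂ gives the pole to the plane: n ∝ (0.365, 0.516, 0.315).
Dip δ = arctan(|n_h|/n_z) = arctan(0.632/0.315) = 63.5°.
Dip direction = azimuth of (n_x, n_y) = atan2(0.365, 0.516) = 35°.

true dip 64°, dip direction 035°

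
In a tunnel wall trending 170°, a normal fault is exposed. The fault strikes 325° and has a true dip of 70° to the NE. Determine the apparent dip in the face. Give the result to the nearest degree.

49°

Angle between strike (325°) and section (170°): β = 25°.
tan(apparent dip) = tan 70° · sin 25° = 1.1611
α = arctan(1.1611) = 49.26°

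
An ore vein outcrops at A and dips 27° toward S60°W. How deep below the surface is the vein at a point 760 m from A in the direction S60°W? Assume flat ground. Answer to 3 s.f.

387 m

The hole is directly down-dip from the outcrop, so the down-dip offset is 760 m.
Depth = down-dip offset × tan(dip) = 760.00 × tan 27° = 760.00 × 0.5095
Depth = 387.24 m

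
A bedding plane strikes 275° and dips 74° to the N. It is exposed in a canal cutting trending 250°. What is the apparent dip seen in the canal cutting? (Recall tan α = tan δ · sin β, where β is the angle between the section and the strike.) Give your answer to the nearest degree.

56°

Angle between strike (275°) and section (250°): β = 25°.
tan α = tan 74° × sin 25° = 3.4874 × 0.4226 = 1.4738
α = arctan(1.4738) = 55.84°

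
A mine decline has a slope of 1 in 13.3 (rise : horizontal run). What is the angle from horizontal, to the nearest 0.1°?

tan θ = 1/13.3 = 0.0752
θ = arctan(0.0752) = 4.30°

4.3°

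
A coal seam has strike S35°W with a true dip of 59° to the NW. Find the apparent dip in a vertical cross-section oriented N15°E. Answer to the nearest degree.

30°

The section lies 20° from the strike.
tan α = tan 59° × sin 20° = 1.6643 × 0.3420 = 0.5692
α = arctan(0.5692) = 29.65°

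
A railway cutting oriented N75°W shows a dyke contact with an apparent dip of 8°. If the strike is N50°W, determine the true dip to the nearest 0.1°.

β = acute angle between strike N50°W and section N75°W = 25°.
tan δ = tan α / sin β = tan 8° / sin 25° = 0.1405 / 0.4226 = 0.3325
true dip = arctan 0.3325 = 18.39°

18.4°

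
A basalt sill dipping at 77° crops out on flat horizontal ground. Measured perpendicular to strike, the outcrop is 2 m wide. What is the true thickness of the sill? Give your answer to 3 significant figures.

True thickness t = w · sin(dip) = 2 × sin 77°
t = 2 × 0.9744 = 1.949 m

1.95 m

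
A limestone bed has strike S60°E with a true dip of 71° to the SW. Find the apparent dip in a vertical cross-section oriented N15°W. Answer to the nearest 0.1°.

64.0°

The section lies 45° from the strike.
tan(apparent dip) = tan 71° · sin 45° = 2.0536
α = arctan(2.0536) = 64.04°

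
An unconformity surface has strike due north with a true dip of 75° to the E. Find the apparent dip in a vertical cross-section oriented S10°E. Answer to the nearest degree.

The section lies 10° from the strike.
tan α = tan 75° × sin 10° = 3.7321 × 0.1736 = 0.6481
apparent dip = arctan 0.6481 = 32.95°

33°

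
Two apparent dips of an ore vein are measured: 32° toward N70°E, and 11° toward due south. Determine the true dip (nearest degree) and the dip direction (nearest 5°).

true dip 37°, dip direction 105°

Each apparent-dip line lies in the plane. As unit vectors (x east, y north, z up), v₁ plunges 32°→N70°E and v₂ plunges 11°→due south.
The plane normal is n = v₁ × v₂ ∝ (0.576, -0.152, 0.782).
Dip δ = arctan(|n_h|/n_z) = arctan(0.595/0.782) = 37.3°.
The horizontal component of n points toward azimuth atan2(n_x, n_y) = 105°, the dip direction.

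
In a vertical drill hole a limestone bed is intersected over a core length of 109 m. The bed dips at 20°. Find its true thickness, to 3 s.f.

True thickness t = h · cos(dip) = 109 × cos 20°
t = 109 × 0.9397 = 102.426 m

102 m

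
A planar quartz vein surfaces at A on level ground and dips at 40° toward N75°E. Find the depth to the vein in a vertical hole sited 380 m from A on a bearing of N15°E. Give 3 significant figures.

The hole lies 60° from the dip direction, so the down-dip offset is 380 × cos 60° = 190.00 m.
Depth = down-dip offset × tan(dip) = 190.00 × tan 40° = 190.00 × 0.8391
Depth = 159.43 m

159 m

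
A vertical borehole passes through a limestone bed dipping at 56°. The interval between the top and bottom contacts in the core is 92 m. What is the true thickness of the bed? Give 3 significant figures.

True thickness t = h · cos(dip) = 92 × cos 56°
t = 92 × 0.5592 = 51.446 m

51.4 m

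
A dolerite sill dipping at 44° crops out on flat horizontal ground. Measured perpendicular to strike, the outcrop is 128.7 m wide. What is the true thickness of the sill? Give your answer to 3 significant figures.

True thickness t = w · sin(dip) = 128.7 × sin 44°
t = 128.7 × 0.6947 = 89.403 m

89.4 m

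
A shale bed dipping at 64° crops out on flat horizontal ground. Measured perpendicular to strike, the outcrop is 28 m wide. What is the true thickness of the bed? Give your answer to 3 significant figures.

True thickness t = w · sin(dip) = 28 × sin 64°
t = 28 × 0.8988 = 25.166 m

25.2 m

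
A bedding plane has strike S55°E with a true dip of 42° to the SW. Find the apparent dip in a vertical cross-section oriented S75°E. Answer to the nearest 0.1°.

The strike is S55°E and the section trends S75°E; the acute angle between them is β = 20°.
tan(apparent dip) = tan 42° · sin 20° = 0.3080
apparent dip = arctan 0.3080 = 17.12°

17.1°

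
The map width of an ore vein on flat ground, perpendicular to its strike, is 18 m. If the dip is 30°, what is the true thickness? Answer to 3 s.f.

True thickness t = w · sin(dip) = 18 × sin 30°
t = 18 × 0.5000 = 9.000 m

9.00 m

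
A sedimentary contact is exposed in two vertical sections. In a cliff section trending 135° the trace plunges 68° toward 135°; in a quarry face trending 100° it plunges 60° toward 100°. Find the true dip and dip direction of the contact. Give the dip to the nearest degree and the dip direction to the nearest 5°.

Represent each trace as a vector plunging at its apparent dip toward its trend (east-north-up frame): v₁ = (0.265, -0.265, -0.927), v₂ = (0.492, -0.087, -0.866).
Cross product v₁ × v₂ gives the pole to the plane: n ∝ (0.149, -0.227, 0.107).
True dip = arccos(n_z / |n|) = arccos(0.3678) = 68.4°.
Dip direction = atan2(0.149, -0.227) = 147° (azimuth of n's horizontal projection).

true dip 68°, dip direction 145°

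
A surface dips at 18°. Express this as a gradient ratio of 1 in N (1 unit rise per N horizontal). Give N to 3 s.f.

1 in 3.08

1 : N means tan θ = 1/N, so N = 1/tan 18° = 1/0.3249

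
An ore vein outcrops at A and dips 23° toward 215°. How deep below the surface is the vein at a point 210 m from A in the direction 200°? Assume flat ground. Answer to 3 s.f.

The hole lies 15° from the dip direction, so the down-dip offset is 210 × cos 15° = 202.84 m.
Depth = down-dip offset × tan(dip) = 202.84 × tan 23° = 202.84 × 0.4245
Depth = 86.10 m

86.1 m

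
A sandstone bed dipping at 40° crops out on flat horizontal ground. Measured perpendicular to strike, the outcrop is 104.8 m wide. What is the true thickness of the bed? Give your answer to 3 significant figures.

67.4 m

True thickness t = w · sin(dip) = 104.8 × sin 40°
t = 104.8 × 0.6428 = 67.364 m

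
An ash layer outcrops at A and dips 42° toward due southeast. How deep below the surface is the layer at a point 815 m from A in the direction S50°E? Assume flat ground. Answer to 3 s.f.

731 m

The hole lies 5° from the dip direction, so the down-dip offset is 815 × cos 5° = 811.90 m.
Depth = down-dip offset × tan(dip) = 811.90 × tan 42° = 811.90 × 0.9004
Depth = 731.04 m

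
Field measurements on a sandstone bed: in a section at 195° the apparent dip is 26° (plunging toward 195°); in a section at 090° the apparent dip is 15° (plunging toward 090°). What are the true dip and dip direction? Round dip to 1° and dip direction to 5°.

true dip 32°, dip direction 155°

Each apparent-dip line lies in the plane. As unit vectors (x east, y north, z up), v₁ plunges 26°→195° and v₂ plunges 15°→090°.
The plane normal is n = v₁ × v₂ ∝ (0.225, -0.484, 0.839).
True dip = arccos(n_z / |n|) = arccos(0.8438) = 32.5°.
Dip direction = azimuth of (n_x, n_y) = atan2(0.225, -0.484) = 155°.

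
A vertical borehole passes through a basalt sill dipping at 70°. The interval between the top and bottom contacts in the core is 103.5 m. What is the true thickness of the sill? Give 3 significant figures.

True thickness t = h · cos(dip) = 103.5 × cos 70°
t = 103.5 × 0.3420 = 35.399 m

35.4 m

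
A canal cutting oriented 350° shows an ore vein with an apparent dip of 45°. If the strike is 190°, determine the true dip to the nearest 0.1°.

The section is 20° from the strike.
tan δ = tan α / sin β = tan 45° / sin 20° = 1.0000 / 0.3420 = 2.9238
δ = arctan(2.9238) = 71.12°

71.1°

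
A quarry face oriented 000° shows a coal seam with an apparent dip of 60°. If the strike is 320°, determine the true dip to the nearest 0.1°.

The section is 40° from the strike.
tan δ = tan α / sin β = tan 60° / sin 40° = 1.7321 / 0.6428 = 2.6946
true dip = arctan 2.6946 = 69.64°

69.6°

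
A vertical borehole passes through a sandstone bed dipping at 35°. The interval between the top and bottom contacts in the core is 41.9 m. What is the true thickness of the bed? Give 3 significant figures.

34.3 m

True thickness t = h · cos(dip) = 41.9 × cos 35°
t = 41.9 × 0.8192 = 34.322 m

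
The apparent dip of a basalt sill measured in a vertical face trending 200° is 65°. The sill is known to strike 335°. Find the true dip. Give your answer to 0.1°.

β = acute angle between strike 335° and section 200° = 45°.
tan(true dip) = tan 65° / sin 45° = 3.0328
true dip = arctan 3.0328 = 71.75°

71.8°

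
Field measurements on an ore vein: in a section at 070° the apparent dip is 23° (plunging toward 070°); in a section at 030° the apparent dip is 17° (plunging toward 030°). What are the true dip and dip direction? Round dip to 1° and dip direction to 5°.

Represent each trace as a vector plunging at its apparent dip toward its trend (east-north-up frame): v₁ = (0.865, 0.315, -0.391), v₂ = (0.478, 0.828, -0.292).
Cross product v₁ × v₂ gives the pole to the plane: n ∝ (0.232, 0.066, 0.566).
Dip δ = arctan(|n_h|/n_z) = arctan(0.241/0.566) = 23.1°.
Dip direction = azimuth of (n_x, n_y) = atan2(0.232, 0.066) = 74°.

true dip 23°, dip direction 075°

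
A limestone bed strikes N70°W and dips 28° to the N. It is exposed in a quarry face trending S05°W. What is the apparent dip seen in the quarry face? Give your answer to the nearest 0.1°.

Angle between strike (N70°W) and section (S05°W): β = 75°.
tan(apparent dip) = tan 28° · sin 75° = 0.5136
α = arctan(0.5136) = 27.18°

27.2°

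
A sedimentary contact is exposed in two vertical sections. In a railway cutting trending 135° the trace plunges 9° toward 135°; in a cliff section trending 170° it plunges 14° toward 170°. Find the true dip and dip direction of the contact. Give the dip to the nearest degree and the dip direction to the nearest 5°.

true dip 15°, dip direction 190°

Each apparent-dip line lies in the plane. As unit vectors (x east, y north, z up), v₁ plunges 9°→135° and v₂ plunges 14°→170°.
Cross product v₁ × v₂ gives the pole to the plane: n ∝ (-0.019, -0.143, 0.550).
True dip = arccos(n_z / |n|) = arccos(0.9674) = 14.7°.
Dip direction = atan2(-0.019, -0.143) = 188° (azimuth of n's horizontal projection).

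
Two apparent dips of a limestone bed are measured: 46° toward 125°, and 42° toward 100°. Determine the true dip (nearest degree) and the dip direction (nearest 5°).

Each apparent-dip line lies in the plane. As unit vectors (x east, y north, z up), v₁ plunges 46°→125° and v₂ plunges 42°→100°.
Cross product v₁ × v₂ gives the pole to the plane: n ∝ (0.174, -0.146, 0.218).
tan δ = √(n_x²+n_y²)/n_z = 0.227/0.218, so δ = 46.1°.
Dip direction = atan2(0.174, -0.146) = 130° (azimuth of n's horizontal projection).

true dip 46°, dip direction 130°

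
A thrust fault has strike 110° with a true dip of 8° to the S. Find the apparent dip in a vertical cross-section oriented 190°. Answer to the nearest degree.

8°

The section lies 80° from the strike.
tan(apparent dip) = tan 8° · sin 80° = 0.1384
α = arctan(0.1384) = 7.88°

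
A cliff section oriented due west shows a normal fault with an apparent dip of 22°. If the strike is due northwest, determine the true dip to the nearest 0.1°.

29.7°

β = acute angle between strike due northwest and section due west = 45°.
tan(true dip) = tan 22° / sin 45° = 0.5714
δ = arctan(0.5714) = 29.74°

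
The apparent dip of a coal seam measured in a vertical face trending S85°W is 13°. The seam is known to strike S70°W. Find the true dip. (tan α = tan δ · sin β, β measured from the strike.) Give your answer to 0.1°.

41.7°

The section is 15° from the strike.
tan δ = tan α / sin β = tan 13° / sin 15° = 0.2309 / 0.2588 = 0.8920
true dip = arctan 0.8920 = 41.73°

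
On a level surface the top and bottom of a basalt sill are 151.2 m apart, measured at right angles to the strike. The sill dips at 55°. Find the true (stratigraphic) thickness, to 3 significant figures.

124 m

True thickness t = w · sin(dip) = 151.2 × sin 55°
t = 151.2 × 0.8192 = 123.856 m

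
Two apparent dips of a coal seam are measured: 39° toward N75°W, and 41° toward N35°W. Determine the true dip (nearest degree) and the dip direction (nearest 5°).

true dip 42°, dip direction 310°

Represent each trace as a vector plunging at its apparent dip toward its trend (east-north-up frame): v₁ = (-0.751, 0.201, -0.629), v₂ = (-0.433, 0.618, -0.656).
Cross product v₁ × v₂ gives the pole to the plane: n ∝ (-0.257, 0.220, 0.377).
tan δ = √(n_x²+n_y²)/n_z = 0.338/0.377, so δ = 41.9°.
Dip direction = azimuth of (n_x, n_y) = atan2(-0.257, 0.220) = 311°.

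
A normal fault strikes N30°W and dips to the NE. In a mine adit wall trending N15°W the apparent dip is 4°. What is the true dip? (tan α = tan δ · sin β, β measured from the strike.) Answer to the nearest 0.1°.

The section is 15° from the strike.
tan(true dip) = tan 4° / sin 15° = 0.2702
δ = arctan(0.2702) = 15.12°

15.1°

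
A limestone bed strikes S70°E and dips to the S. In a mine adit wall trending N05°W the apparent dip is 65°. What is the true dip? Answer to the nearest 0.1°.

β = acute angle between strike S70°E and section N05°W = 65°.
tan δ = tan α / sin β = tan 65° / sin 65° = 2.1445 / 0.9063 = 2.3662
true dip = arctan 2.3662 = 67.09°

67.1°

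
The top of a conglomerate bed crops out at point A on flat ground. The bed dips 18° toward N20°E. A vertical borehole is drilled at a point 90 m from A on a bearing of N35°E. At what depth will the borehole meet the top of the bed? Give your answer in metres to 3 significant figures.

The hole lies 15° from the dip direction, so the down-dip offset is 90 × cos 15° = 86.93 m.
Depth = down-dip offset × tan(dip) = 86.93 × tan 18° = 86.93 × 0.3249
Depth = 28.25 m

28.2 m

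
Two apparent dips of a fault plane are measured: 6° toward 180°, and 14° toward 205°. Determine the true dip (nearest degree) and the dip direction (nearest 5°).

true dip 21°, dip direction 255°

Represent each trace as a vector plunging at its apparent dip toward its trend (east-north-up frame): v₁ = (0.000, -0.995, -0.105), v₂ = (-0.410, -0.879, -0.242).
Cross product v₁ × v₂ gives the pole to the plane: n ∝ (-0.149, -0.043, 0.408).
tan δ = √(n_x²+n_y²)/n_z = 0.155/0.408, so δ = 20.8°.
Dip direction = atan2(-0.149, -0.043) = 254° (azimuth of n's horizontal projection).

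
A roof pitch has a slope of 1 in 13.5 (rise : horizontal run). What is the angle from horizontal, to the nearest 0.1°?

tan θ = 1/13.5 = 0.0741
θ = arctan(0.0741) = 4.24°

4.2°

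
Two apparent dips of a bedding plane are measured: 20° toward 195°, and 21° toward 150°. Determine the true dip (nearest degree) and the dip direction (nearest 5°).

true dip 22°, dip direction 170°

The two traces are lines in the plane: v₁ = (sin 195°·cos 20°, cos 195°·cos 20°, −sin 20°), v₂ = (sin 150°·cos 21°, cos 150°·cos 21°, −sin 21°).
n = v₁ × v₂ = (0.049, -0.247, 0.620) (taken with n_z > 0).
Dip δ = arctan(|n_h|/n_z) = arctan(0.252/0.620) = 22.1°.
Dip direction = atan2(0.049, -0.247) = 169° (azimuth of n's horizontal projection).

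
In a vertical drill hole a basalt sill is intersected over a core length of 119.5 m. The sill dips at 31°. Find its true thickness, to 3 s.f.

102 m

True thickness t = h · cos(dip) = 119.5 × cos 31°
t = 119.5 × 0.8572 = 102.431 m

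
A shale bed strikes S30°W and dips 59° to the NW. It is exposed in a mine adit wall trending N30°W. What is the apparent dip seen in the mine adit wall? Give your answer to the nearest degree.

The strike is S30°W and the section trends N30°W; the acute angle between them is β = 60°.
tan(apparent dip) = tan 59° · sin 60° = 1.4413
apparent dip = arctan 1.4413 = 55.25°

55°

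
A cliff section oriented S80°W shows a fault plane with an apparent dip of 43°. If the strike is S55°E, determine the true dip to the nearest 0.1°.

52.8°

The section is 45° from the strike.
tan(true dip) = tan 43° / sin 45° = 1.3188
true dip = arctan 1.3188 = 52.83°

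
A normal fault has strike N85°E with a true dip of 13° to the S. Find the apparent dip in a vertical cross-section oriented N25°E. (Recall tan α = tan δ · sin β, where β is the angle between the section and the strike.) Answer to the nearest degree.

The section lies 60° from the strike.
tan(apparent dip) = tan 13° · sin 60° = 0.1999
α = arctan(0.1999) = 11.31°

11°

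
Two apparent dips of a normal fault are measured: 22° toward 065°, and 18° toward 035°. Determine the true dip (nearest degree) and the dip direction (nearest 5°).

Represent each trace as a vector plunging at its apparent dip toward its trend (east-north-up frame): v₁ = (0.840, 0.392, -0.375), v₂ = (0.546, 0.779, -0.309).
n = v₁ × v₂ = (0.171, 0.055, 0.441) (taken with n_z > 0).
True dip = arccos(n_z / |n|) = arccos(0.9262) = 22.2°.
Dip direction = azimuth of (n_x, n_y) = atan2(0.171, 0.055) = 72°.

true dip 22°, dip direction 070°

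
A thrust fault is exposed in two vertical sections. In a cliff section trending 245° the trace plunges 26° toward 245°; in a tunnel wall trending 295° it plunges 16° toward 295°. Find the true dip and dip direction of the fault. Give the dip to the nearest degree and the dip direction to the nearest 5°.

The two traces are lines in the plane: v₁ = (sin 245°·cos 26°, cos 245°·cos 26°, −sin 26°), v₂ = (sin 295°·cos 16°, cos 295°·cos 16°, −sin 16°).
Cross product v₁ × v₂ gives the pole to the plane: n ∝ (-0.283, -0.157, 0.662).
True dip = arccos(n_z / |n|) = arccos(0.8984) = 26.1°.
Dip direction = azimuth of (n_x, n_y) = atan2(-0.283, -0.157) = 241°.

true dip 26°, dip direction 240°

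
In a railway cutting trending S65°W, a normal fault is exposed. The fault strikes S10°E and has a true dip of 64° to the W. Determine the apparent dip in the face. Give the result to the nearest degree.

Angle between strike (S10°E) and section (S65°W): β = 75°.
tan(apparent dip) = tan 64° · sin 75° = 1.9804
apparent dip = arctan 1.9804 = 63.21°

63°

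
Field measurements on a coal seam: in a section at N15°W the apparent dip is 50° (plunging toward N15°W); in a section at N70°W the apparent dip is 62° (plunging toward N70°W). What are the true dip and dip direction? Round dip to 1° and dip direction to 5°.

true dip 62°, dip direction 295°

Each apparent-dip line lies in the plane. As unit vectors (x east, y north, z up), v₁ plunges 50°→N15°W and v₂ plunges 62°→N70°W.
Cross product v₁ × v₂ gives the pole to the plane: n ∝ (-0.425, 0.191, 0.247).
True dip = arccos(n_z / |n|) = arccos(0.4685) = 62.1°.
The horizontal component of n points toward azimuth atan2(n_x, n_y) = 294°, the dip direction.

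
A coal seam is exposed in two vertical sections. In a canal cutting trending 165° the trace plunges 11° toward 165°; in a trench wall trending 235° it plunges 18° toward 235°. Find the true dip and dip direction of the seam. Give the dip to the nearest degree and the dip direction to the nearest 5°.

true dip 19°, dip direction 220°

Each apparent-dip line lies in the plane. As unit vectors (x east, y north, z up), v₁ plunges 11°→165° and v₂ plunges 18°→235°.
n = v₁ × v₂ = (-0.189, -0.227, 0.877) (taken with n_z > 0).
Dip δ = arctan(|n_h|/n_z) = arctan(0.295/0.877) = 18.6°.
Dip direction = azimuth of (n_x, n_y) = atan2(-0.189, -0.227) = 220°.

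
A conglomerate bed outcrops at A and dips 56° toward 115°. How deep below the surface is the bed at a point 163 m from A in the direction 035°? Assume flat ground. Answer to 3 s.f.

42.0 m

The hole lies 80° from the dip direction, so the down-dip offset is 163 × cos 80° = 28.30 m.
Depth = down-dip offset × tan(dip) = 28.30 × tan 56° = 28.30 × 1.4826
Depth = 41.96 m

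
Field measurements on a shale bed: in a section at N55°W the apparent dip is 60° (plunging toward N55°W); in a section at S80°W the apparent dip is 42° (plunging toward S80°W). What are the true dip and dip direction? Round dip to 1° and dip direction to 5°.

Each apparent-dip line lies in the plane. As unit vectors (x east, y north, z up), v₁ plunges 60°→N55°W and v₂ plunges 42°→S80°W.
n = v₁ × v₂ = (-0.304, 0.360, 0.263) (taken with n_z > 0).
True dip = arccos(n_z / |n|) = arccos(0.4873) = 60.8°.
The horizontal component of n points toward azimuth atan2(n_x, n_y) = 320°, the dip direction.

true dip 61°, dip direction 320°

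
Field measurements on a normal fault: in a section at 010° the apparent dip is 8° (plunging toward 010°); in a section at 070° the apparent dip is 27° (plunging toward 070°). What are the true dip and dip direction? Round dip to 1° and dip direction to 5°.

true dip 28°, dip direction 085°

Represent each trace as a vector plunging at its apparent dip toward its trend (east-north-up frame): v₁ = (0.172, 0.975, -0.139), v₂ = (0.837, 0.305, -0.454).
Cross product v₁ × v₂ gives the pole to the plane: n ∝ (0.400, 0.038, 0.764).
tan δ = √(n_x²+n_y²)/n_z = 0.402/0.764, so δ = 27.8°.
Dip direction = azimuth of (n_x, n_y) = atan2(0.400, 0.038) = 85°.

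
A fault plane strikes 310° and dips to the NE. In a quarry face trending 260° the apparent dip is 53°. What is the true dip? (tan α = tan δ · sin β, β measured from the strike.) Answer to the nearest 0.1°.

β = acute angle between strike 310° and section 260° = 50°.
tan(true dip) = tan 53° / sin 50° = 1.7323
true dip = arctan 1.7323 = 60.00°

60.0°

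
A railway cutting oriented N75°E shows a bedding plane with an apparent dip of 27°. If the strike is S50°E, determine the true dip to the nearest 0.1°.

β = acute angle between strike S50°E and section N75°E = 55°.
tan δ = tan α / sin β = tan 27° / sin 55° = 0.5095 / 0.8192 = 0.6220
δ = arctan(0.6220) = 31.88°

31.9°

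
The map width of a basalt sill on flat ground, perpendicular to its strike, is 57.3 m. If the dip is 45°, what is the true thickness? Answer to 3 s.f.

True thickness t = w · sin(dip) = 57.3 × sin 45°
t = 57.3 × 0.7071 = 40.517 m

40.5 m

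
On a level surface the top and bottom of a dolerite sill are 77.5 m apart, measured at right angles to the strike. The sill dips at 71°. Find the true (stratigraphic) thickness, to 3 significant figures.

73.3 m

True thickness t = w · sin(dip) = 77.5 × sin 71°
t = 77.5 × 0.9455 = 73.278 m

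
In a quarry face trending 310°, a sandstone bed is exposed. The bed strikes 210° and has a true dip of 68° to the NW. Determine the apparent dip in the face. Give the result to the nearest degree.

The section lies 80° from the strike.
tan α = tan 68° × sin 80° = 2.4751 × 0.9848 = 2.4375
α = arctan(2.4375) = 67.69°

68°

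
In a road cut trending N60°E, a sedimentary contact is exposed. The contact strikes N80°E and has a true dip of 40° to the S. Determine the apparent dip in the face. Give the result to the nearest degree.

16°

Angle between strike (N80°E) and section (N60°E): β = 20°.
tan(apparent dip) = tan 40° · sin 20° = 0.2870
α = arctan(0.2870) = 16.01°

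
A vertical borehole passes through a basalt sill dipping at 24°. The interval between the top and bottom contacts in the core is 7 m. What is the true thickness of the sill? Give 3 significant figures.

6.39 m

True thickness t = h · cos(dip) = 7 × cos 24°
t = 7 × 0.9135 = 6.395 m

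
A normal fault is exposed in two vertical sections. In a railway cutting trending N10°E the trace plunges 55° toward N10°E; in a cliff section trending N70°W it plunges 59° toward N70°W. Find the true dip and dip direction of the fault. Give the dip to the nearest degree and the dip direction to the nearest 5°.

Each apparent-dip line lies in the plane. As unit vectors (x east, y north, z up), v₁ plunges 55°→N10°E and v₂ plunges 59°→N70°W.
The plane normal is n = v₁ × v₂ ∝ (-0.340, 0.482, 0.291).
tan δ = √(n_x²+n_y²)/n_z = 0.590/0.291, so δ = 63.7°.
Dip direction = atan2(-0.340, 0.482) = 325° (azimuth of n's horizontal projection).

true dip 64°, dip direction 325°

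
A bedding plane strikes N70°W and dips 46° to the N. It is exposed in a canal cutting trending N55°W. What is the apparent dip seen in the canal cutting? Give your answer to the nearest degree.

The strike is N70°W and the section trends N55°W; the acute angle between them is β = 15°.
tan α = tan 46° × sin 15° = 1.0355 × 0.2588 = 0.2680
apparent dip = arctan 0.2680 = 15.00°

15°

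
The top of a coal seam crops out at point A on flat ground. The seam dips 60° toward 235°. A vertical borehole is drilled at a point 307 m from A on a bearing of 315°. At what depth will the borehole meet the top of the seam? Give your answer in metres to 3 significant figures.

92.3 m

The hole lies 80° from the dip direction, so the down-dip offset is 307 × cos 80° = 53.31 m.
Depth = down-dip offset × tan(dip) = 53.31 × tan 60° = 53.31 × 1.7321
Depth = 92.34 m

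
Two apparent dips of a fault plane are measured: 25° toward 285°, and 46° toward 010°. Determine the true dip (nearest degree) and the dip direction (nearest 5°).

true dip 48°, dip direction 350°

Each apparent-dip line lies in the plane. As unit vectors (x east, y north, z up), v₁ plunges 25°→285° and v₂ plunges 46°→010°.
Cross product v₁ × v₂ gives the pole to the plane: n ∝ (-0.120, 0.681, 0.627).
tan δ = √(n_x²+n_y²)/n_z = 0.691/0.627, so δ = 47.8°.
The horizontal component of n points toward azimuth atan2(n_x, n_y) = 350°, the dip direction.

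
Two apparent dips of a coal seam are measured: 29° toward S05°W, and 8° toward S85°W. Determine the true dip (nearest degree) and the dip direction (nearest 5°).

true dip 29°, dip direction 190°

Each apparent-dip line lies in the plane. As unit vectors (x east, y north, z up), v₁ plunges 29°→S05°W and v₂ plunges 8°→S85°W.
n = v₁ × v₂ = (-0.079, -0.468, 0.853) (taken with n_z > 0).
Dip δ = arctan(|n_h|/n_z) = arctan(0.474/0.853) = 29.1°.
Dip direction = atan2(-0.079, -0.468) = 190° (azimuth of n's horizontal projection).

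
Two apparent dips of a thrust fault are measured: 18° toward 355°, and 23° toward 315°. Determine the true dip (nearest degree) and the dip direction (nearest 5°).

The two traces are lines in the plane: v₁ = (sin 355°·cos 18°, cos 355°·cos 18°, −sin 18°), v₂ = (sin 315°·cos 23°, cos 315°·cos 23°, −sin 23°).
n = v₁ × v₂ = (-0.169, 0.169, 0.563) (taken with n_z > 0).
True dip = arccos(n_z / |n|) = arccos(0.9205) = 23.0°.
Dip direction = atan2(-0.169, 0.169) = 315° (azimuth of n's horizontal projection).

true dip 23°, dip direction 315°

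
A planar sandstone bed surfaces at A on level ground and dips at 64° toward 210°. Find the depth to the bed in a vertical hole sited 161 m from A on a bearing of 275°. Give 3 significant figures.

The hole lies 65° from the dip direction, so the down-dip offset is 161 × cos 65° = 68.04 m.
Depth = down-dip offset × tan(dip) = 68.04 × tan 64° = 68.04 × 2.0503
Depth = 139.51 m

140 m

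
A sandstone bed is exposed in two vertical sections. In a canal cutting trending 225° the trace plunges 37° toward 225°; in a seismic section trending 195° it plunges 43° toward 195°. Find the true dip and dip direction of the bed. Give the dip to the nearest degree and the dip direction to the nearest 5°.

true dip 43°, dip direction 190°

Represent each trace as a vector plunging at its apparent dip toward its trend (east-north-up frame): v₁ = (-0.565, -0.565, -0.602), v₂ = (-0.189, -0.706, -0.682).
n = v₁ × v₂ = (-0.040, -0.271, 0.292) (taken with n_z > 0).
Dip δ = arctan(|n_h|/n_z) = arctan(0.274/0.292) = 43.2°.
The horizontal component of n points toward azimuth atan2(n_x, n_y) = 188°, the dip direction.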